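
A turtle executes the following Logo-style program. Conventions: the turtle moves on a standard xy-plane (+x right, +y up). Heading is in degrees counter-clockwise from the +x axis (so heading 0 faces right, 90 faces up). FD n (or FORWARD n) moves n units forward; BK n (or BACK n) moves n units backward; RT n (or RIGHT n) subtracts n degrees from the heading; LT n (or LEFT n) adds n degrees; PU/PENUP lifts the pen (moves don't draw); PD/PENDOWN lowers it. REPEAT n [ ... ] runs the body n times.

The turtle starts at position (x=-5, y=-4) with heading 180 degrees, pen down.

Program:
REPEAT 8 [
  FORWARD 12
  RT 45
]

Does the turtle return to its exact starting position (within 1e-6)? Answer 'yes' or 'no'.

Answer: yes

Derivation:
Executing turtle program step by step:
Start: pos=(-5,-4), heading=180, pen down
REPEAT 8 [
  -- iteration 1/8 --
  FD 12: (-5,-4) -> (-17,-4) [heading=180, draw]
  RT 45: heading 180 -> 135
  -- iteration 2/8 --
  FD 12: (-17,-4) -> (-25.485,4.485) [heading=135, draw]
  RT 45: heading 135 -> 90
  -- iteration 3/8 --
  FD 12: (-25.485,4.485) -> (-25.485,16.485) [heading=90, draw]
  RT 45: heading 90 -> 45
  -- iteration 4/8 --
  FD 12: (-25.485,16.485) -> (-17,24.971) [heading=45, draw]
  RT 45: heading 45 -> 0
  -- iteration 5/8 --
  FD 12: (-17,24.971) -> (-5,24.971) [heading=0, draw]
  RT 45: heading 0 -> 315
  -- iteration 6/8 --
  FD 12: (-5,24.971) -> (3.485,16.485) [heading=315, draw]
  RT 45: heading 315 -> 270
  -- iteration 7/8 --
  FD 12: (3.485,16.485) -> (3.485,4.485) [heading=270, draw]
  RT 45: heading 270 -> 225
  -- iteration 8/8 --
  FD 12: (3.485,4.485) -> (-5,-4) [heading=225, draw]
  RT 45: heading 225 -> 180
]
Final: pos=(-5,-4), heading=180, 8 segment(s) drawn

Start position: (-5, -4)
Final position: (-5, -4)
Distance = 0; < 1e-6 -> CLOSED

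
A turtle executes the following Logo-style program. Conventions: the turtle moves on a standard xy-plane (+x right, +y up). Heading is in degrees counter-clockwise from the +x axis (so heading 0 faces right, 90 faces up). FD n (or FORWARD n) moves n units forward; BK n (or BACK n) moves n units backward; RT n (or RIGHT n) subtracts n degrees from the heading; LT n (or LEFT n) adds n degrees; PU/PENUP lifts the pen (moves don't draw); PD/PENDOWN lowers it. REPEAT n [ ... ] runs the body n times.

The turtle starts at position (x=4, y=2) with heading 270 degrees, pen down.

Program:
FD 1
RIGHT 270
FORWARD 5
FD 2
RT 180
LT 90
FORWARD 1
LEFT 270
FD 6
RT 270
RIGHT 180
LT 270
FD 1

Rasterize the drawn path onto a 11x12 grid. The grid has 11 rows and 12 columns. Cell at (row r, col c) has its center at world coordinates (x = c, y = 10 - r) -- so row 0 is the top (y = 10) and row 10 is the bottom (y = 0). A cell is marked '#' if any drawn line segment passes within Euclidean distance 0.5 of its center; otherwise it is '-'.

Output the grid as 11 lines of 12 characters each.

Segment 0: (4,2) -> (4,1)
Segment 1: (4,1) -> (9,1)
Segment 2: (9,1) -> (11,1)
Segment 3: (11,1) -> (11,0)
Segment 4: (11,0) -> (5,0)
Segment 5: (5,0) -> (6,0)

Answer: ------------
------------
------------
------------
------------
------------
------------
------------
----#-------
----########
-----#######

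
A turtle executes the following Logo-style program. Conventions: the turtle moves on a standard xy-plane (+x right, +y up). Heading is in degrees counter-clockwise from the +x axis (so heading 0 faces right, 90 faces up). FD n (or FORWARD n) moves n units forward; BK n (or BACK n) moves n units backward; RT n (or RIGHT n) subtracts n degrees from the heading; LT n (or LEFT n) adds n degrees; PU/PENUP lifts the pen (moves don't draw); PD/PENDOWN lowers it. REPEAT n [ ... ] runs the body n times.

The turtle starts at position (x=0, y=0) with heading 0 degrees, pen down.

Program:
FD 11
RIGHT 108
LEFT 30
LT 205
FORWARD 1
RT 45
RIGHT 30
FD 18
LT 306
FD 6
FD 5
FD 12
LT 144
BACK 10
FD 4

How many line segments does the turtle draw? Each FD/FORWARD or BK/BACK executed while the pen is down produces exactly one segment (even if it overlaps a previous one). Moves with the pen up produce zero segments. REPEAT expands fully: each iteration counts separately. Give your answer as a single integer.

Answer: 8

Derivation:
Executing turtle program step by step:
Start: pos=(0,0), heading=0, pen down
FD 11: (0,0) -> (11,0) [heading=0, draw]
RT 108: heading 0 -> 252
LT 30: heading 252 -> 282
LT 205: heading 282 -> 127
FD 1: (11,0) -> (10.398,0.799) [heading=127, draw]
RT 45: heading 127 -> 82
RT 30: heading 82 -> 52
FD 18: (10.398,0.799) -> (21.48,14.983) [heading=52, draw]
LT 306: heading 52 -> 358
FD 6: (21.48,14.983) -> (27.476,14.773) [heading=358, draw]
FD 5: (27.476,14.773) -> (32.473,14.599) [heading=358, draw]
FD 12: (32.473,14.599) -> (44.466,14.18) [heading=358, draw]
LT 144: heading 358 -> 142
BK 10: (44.466,14.18) -> (52.346,8.024) [heading=142, draw]
FD 4: (52.346,8.024) -> (49.194,10.486) [heading=142, draw]
Final: pos=(49.194,10.486), heading=142, 8 segment(s) drawn
Segments drawn: 8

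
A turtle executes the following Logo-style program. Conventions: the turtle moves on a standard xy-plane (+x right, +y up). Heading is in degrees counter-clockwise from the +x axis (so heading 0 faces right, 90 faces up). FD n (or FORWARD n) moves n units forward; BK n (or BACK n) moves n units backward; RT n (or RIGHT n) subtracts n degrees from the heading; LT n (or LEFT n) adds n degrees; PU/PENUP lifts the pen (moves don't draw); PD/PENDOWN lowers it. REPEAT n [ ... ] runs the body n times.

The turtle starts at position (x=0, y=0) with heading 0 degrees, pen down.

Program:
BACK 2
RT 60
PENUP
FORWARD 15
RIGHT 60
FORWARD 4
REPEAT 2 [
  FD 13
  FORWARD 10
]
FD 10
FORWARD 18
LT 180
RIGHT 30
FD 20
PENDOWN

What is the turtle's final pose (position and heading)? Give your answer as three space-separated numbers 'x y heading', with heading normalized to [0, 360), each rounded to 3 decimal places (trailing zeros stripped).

Answer: -16.179 -70.54 30

Derivation:
Executing turtle program step by step:
Start: pos=(0,0), heading=0, pen down
BK 2: (0,0) -> (-2,0) [heading=0, draw]
RT 60: heading 0 -> 300
PU: pen up
FD 15: (-2,0) -> (5.5,-12.99) [heading=300, move]
RT 60: heading 300 -> 240
FD 4: (5.5,-12.99) -> (3.5,-16.454) [heading=240, move]
REPEAT 2 [
  -- iteration 1/2 --
  FD 13: (3.5,-16.454) -> (-3,-27.713) [heading=240, move]
  FD 10: (-3,-27.713) -> (-8,-36.373) [heading=240, move]
  -- iteration 2/2 --
  FD 13: (-8,-36.373) -> (-14.5,-47.631) [heading=240, move]
  FD 10: (-14.5,-47.631) -> (-19.5,-56.292) [heading=240, move]
]
FD 10: (-19.5,-56.292) -> (-24.5,-64.952) [heading=240, move]
FD 18: (-24.5,-64.952) -> (-33.5,-80.54) [heading=240, move]
LT 180: heading 240 -> 60
RT 30: heading 60 -> 30
FD 20: (-33.5,-80.54) -> (-16.179,-70.54) [heading=30, move]
PD: pen down
Final: pos=(-16.179,-70.54), heading=30, 1 segment(s) drawn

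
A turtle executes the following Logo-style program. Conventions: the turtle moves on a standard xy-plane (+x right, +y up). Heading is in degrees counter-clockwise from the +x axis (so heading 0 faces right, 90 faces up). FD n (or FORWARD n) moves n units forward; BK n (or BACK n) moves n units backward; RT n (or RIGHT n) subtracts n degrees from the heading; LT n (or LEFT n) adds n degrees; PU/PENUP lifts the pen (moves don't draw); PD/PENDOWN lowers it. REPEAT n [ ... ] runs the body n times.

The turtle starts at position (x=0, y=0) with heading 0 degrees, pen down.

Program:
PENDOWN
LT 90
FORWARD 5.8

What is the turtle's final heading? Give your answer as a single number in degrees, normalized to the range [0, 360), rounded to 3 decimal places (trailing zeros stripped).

Executing turtle program step by step:
Start: pos=(0,0), heading=0, pen down
PD: pen down
LT 90: heading 0 -> 90
FD 5.8: (0,0) -> (0,5.8) [heading=90, draw]
Final: pos=(0,5.8), heading=90, 1 segment(s) drawn

Answer: 90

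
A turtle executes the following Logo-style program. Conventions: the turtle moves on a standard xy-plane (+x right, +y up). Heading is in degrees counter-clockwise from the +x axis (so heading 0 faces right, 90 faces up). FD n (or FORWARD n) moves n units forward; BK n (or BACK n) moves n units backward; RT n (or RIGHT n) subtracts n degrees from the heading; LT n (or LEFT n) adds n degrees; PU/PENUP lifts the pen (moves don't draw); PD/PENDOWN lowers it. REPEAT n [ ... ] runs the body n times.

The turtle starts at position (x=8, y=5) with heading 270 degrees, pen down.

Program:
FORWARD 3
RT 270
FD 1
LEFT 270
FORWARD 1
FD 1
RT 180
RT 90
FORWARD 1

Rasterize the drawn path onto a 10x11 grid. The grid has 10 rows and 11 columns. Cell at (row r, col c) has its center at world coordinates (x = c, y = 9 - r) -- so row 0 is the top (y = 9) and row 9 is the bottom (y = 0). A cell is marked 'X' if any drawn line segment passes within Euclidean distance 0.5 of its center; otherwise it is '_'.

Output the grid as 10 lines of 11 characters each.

Answer: ___________
___________
___________
___________
________X__
________X__
________X__
________XX_
_________X_
_________XX

Derivation:
Segment 0: (8,5) -> (8,2)
Segment 1: (8,2) -> (9,2)
Segment 2: (9,2) -> (9,1)
Segment 3: (9,1) -> (9,0)
Segment 4: (9,0) -> (10,0)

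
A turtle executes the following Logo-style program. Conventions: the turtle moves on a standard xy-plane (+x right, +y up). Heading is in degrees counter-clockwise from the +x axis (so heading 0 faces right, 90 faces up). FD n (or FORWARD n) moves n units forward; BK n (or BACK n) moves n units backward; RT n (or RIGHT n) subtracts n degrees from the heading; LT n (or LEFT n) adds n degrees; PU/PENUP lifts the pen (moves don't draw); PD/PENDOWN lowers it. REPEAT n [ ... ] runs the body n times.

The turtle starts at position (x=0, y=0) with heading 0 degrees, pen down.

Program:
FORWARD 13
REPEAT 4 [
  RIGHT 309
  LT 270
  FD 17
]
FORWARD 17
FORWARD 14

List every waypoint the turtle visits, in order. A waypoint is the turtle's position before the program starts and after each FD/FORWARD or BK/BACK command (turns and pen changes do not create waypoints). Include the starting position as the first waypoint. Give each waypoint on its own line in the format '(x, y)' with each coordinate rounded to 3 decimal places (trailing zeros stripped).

Executing turtle program step by step:
Start: pos=(0,0), heading=0, pen down
FD 13: (0,0) -> (13,0) [heading=0, draw]
REPEAT 4 [
  -- iteration 1/4 --
  RT 309: heading 0 -> 51
  LT 270: heading 51 -> 321
  FD 17: (13,0) -> (26.211,-10.698) [heading=321, draw]
  -- iteration 2/4 --
  RT 309: heading 321 -> 12
  LT 270: heading 12 -> 282
  FD 17: (26.211,-10.698) -> (29.746,-27.327) [heading=282, draw]
  -- iteration 3/4 --
  RT 309: heading 282 -> 333
  LT 270: heading 333 -> 243
  FD 17: (29.746,-27.327) -> (22.028,-42.474) [heading=243, draw]
  -- iteration 4/4 --
  RT 309: heading 243 -> 294
  LT 270: heading 294 -> 204
  FD 17: (22.028,-42.474) -> (6.498,-49.389) [heading=204, draw]
]
FD 17: (6.498,-49.389) -> (-9.032,-56.303) [heading=204, draw]
FD 14: (-9.032,-56.303) -> (-21.822,-61.997) [heading=204, draw]
Final: pos=(-21.822,-61.997), heading=204, 7 segment(s) drawn
Waypoints (8 total):
(0, 0)
(13, 0)
(26.211, -10.698)
(29.746, -27.327)
(22.028, -42.474)
(6.498, -49.389)
(-9.032, -56.303)
(-21.822, -61.997)

Answer: (0, 0)
(13, 0)
(26.211, -10.698)
(29.746, -27.327)
(22.028, -42.474)
(6.498, -49.389)
(-9.032, -56.303)
(-21.822, -61.997)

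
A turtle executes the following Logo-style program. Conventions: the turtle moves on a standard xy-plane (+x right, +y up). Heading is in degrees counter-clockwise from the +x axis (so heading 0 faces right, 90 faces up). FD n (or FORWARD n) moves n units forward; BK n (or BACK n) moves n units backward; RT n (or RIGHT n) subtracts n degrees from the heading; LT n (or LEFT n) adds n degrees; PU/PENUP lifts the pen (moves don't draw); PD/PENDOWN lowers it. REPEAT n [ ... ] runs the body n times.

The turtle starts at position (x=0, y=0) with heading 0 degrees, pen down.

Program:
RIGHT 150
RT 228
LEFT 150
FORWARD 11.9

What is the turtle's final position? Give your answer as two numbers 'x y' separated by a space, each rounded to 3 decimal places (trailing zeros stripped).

Executing turtle program step by step:
Start: pos=(0,0), heading=0, pen down
RT 150: heading 0 -> 210
RT 228: heading 210 -> 342
LT 150: heading 342 -> 132
FD 11.9: (0,0) -> (-7.963,8.843) [heading=132, draw]
Final: pos=(-7.963,8.843), heading=132, 1 segment(s) drawn

Answer: -7.963 8.843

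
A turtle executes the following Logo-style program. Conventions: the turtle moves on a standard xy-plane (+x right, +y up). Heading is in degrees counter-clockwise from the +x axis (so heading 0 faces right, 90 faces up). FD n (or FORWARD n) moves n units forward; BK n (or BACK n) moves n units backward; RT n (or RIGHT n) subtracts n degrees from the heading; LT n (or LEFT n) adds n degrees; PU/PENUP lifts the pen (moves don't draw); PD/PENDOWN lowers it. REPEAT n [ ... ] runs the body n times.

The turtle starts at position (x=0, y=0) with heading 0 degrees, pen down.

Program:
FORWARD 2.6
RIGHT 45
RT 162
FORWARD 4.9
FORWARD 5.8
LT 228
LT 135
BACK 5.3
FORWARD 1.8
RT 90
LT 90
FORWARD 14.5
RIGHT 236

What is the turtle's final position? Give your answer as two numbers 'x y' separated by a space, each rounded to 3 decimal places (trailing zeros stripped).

Answer: -16.983 9.332

Derivation:
Executing turtle program step by step:
Start: pos=(0,0), heading=0, pen down
FD 2.6: (0,0) -> (2.6,0) [heading=0, draw]
RT 45: heading 0 -> 315
RT 162: heading 315 -> 153
FD 4.9: (2.6,0) -> (-1.766,2.225) [heading=153, draw]
FD 5.8: (-1.766,2.225) -> (-6.934,4.858) [heading=153, draw]
LT 228: heading 153 -> 21
LT 135: heading 21 -> 156
BK 5.3: (-6.934,4.858) -> (-2.092,2.702) [heading=156, draw]
FD 1.8: (-2.092,2.702) -> (-3.736,3.434) [heading=156, draw]
RT 90: heading 156 -> 66
LT 90: heading 66 -> 156
FD 14.5: (-3.736,3.434) -> (-16.983,9.332) [heading=156, draw]
RT 236: heading 156 -> 280
Final: pos=(-16.983,9.332), heading=280, 6 segment(s) drawn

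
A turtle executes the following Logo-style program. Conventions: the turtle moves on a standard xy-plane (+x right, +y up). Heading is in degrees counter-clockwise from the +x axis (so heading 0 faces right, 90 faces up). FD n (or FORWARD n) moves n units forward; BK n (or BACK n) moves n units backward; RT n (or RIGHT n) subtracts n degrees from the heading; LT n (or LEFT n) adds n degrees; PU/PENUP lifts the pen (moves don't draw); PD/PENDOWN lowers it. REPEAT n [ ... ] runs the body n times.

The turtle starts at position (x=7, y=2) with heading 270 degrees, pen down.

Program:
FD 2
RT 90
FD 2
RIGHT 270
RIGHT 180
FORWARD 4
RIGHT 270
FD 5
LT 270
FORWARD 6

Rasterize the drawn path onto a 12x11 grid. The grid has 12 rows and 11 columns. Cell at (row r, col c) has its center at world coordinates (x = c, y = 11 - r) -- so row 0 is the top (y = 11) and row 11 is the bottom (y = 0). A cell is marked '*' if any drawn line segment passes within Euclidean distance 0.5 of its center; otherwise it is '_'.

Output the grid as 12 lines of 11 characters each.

Answer: ___________
*__________
*__________
*__________
*__________
*__________
*__________
******_____
_____*_____
_____*_*___
_____*_*___
_____***___

Derivation:
Segment 0: (7,2) -> (7,0)
Segment 1: (7,0) -> (5,0)
Segment 2: (5,0) -> (5,4)
Segment 3: (5,4) -> (-0,4)
Segment 4: (-0,4) -> (-0,10)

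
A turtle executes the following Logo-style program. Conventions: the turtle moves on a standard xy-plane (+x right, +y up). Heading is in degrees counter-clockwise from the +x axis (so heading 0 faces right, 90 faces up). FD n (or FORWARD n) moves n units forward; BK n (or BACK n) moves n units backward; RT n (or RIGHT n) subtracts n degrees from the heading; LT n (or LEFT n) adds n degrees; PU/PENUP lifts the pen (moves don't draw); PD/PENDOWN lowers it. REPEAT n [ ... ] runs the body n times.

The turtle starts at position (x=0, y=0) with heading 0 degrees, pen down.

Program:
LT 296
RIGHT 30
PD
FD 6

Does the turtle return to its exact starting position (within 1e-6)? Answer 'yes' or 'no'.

Answer: no

Derivation:
Executing turtle program step by step:
Start: pos=(0,0), heading=0, pen down
LT 296: heading 0 -> 296
RT 30: heading 296 -> 266
PD: pen down
FD 6: (0,0) -> (-0.419,-5.985) [heading=266, draw]
Final: pos=(-0.419,-5.985), heading=266, 1 segment(s) drawn

Start position: (0, 0)
Final position: (-0.419, -5.985)
Distance = 6; >= 1e-6 -> NOT closed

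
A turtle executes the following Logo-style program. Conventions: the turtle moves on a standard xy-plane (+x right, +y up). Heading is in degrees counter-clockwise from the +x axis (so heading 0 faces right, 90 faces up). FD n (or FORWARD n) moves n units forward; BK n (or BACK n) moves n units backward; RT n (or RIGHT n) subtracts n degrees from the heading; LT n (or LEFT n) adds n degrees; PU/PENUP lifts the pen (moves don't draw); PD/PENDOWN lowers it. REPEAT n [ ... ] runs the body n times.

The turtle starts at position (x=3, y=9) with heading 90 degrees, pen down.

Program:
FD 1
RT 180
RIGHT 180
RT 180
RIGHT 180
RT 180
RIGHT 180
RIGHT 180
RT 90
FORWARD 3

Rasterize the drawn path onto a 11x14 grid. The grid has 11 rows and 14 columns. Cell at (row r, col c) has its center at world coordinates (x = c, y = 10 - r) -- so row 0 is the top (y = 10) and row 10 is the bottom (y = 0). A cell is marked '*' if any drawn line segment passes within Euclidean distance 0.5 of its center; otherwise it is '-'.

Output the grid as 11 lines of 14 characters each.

Answer: ****----------
---*----------
--------------
--------------
--------------
--------------
--------------
--------------
--------------
--------------
--------------

Derivation:
Segment 0: (3,9) -> (3,10)
Segment 1: (3,10) -> (0,10)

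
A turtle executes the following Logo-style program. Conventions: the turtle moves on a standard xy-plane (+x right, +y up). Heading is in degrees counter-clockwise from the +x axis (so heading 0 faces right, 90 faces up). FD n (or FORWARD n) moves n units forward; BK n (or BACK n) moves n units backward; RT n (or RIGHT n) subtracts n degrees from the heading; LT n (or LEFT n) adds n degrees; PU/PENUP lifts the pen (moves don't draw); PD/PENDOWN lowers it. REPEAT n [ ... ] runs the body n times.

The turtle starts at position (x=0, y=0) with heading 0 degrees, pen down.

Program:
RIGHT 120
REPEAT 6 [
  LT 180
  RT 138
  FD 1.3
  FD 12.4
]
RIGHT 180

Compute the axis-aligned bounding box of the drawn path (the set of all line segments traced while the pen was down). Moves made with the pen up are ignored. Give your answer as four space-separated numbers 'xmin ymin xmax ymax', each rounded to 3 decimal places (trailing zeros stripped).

Executing turtle program step by step:
Start: pos=(0,0), heading=0, pen down
RT 120: heading 0 -> 240
REPEAT 6 [
  -- iteration 1/6 --
  LT 180: heading 240 -> 60
  RT 138: heading 60 -> 282
  FD 1.3: (0,0) -> (0.27,-1.272) [heading=282, draw]
  FD 12.4: (0.27,-1.272) -> (2.848,-13.401) [heading=282, draw]
  -- iteration 2/6 --
  LT 180: heading 282 -> 102
  RT 138: heading 102 -> 324
  FD 1.3: (2.848,-13.401) -> (3.9,-14.165) [heading=324, draw]
  FD 12.4: (3.9,-14.165) -> (13.932,-21.453) [heading=324, draw]
  -- iteration 3/6 --
  LT 180: heading 324 -> 144
  RT 138: heading 144 -> 6
  FD 1.3: (13.932,-21.453) -> (15.225,-21.317) [heading=6, draw]
  FD 12.4: (15.225,-21.317) -> (27.557,-20.021) [heading=6, draw]
  -- iteration 4/6 --
  LT 180: heading 6 -> 186
  RT 138: heading 186 -> 48
  FD 1.3: (27.557,-20.021) -> (28.427,-19.055) [heading=48, draw]
  FD 12.4: (28.427,-19.055) -> (36.724,-9.84) [heading=48, draw]
  -- iteration 5/6 --
  LT 180: heading 48 -> 228
  RT 138: heading 228 -> 90
  FD 1.3: (36.724,-9.84) -> (36.724,-8.54) [heading=90, draw]
  FD 12.4: (36.724,-8.54) -> (36.724,3.86) [heading=90, draw]
  -- iteration 6/6 --
  LT 180: heading 90 -> 270
  RT 138: heading 270 -> 132
  FD 1.3: (36.724,3.86) -> (35.854,4.826) [heading=132, draw]
  FD 12.4: (35.854,4.826) -> (27.557,14.041) [heading=132, draw]
]
RT 180: heading 132 -> 312
Final: pos=(27.557,14.041), heading=312, 12 segment(s) drawn

Segment endpoints: x in {0, 0.27, 2.848, 3.9, 13.932, 15.225, 27.557, 28.427, 35.854, 36.724}, y in {-21.453, -21.317, -20.021, -19.055, -14.165, -13.401, -9.84, -8.54, -1.272, 0, 3.86, 4.826, 14.041}
xmin=0, ymin=-21.453, xmax=36.724, ymax=14.041

Answer: 0 -21.453 36.724 14.041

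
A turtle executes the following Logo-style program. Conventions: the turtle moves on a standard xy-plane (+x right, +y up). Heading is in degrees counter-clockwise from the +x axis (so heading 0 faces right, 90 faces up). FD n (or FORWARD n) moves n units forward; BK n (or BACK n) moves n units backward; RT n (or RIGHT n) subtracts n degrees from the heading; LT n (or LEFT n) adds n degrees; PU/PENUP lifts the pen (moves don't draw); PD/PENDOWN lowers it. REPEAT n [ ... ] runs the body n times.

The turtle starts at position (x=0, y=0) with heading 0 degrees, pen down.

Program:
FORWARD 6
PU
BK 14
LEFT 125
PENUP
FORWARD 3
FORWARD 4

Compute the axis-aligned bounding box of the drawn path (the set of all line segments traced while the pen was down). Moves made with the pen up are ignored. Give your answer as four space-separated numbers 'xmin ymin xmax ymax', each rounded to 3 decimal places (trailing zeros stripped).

Answer: 0 0 6 0

Derivation:
Executing turtle program step by step:
Start: pos=(0,0), heading=0, pen down
FD 6: (0,0) -> (6,0) [heading=0, draw]
PU: pen up
BK 14: (6,0) -> (-8,0) [heading=0, move]
LT 125: heading 0 -> 125
PU: pen up
FD 3: (-8,0) -> (-9.721,2.457) [heading=125, move]
FD 4: (-9.721,2.457) -> (-12.015,5.734) [heading=125, move]
Final: pos=(-12.015,5.734), heading=125, 1 segment(s) drawn

Segment endpoints: x in {0, 6}, y in {0}
xmin=0, ymin=0, xmax=6, ymax=0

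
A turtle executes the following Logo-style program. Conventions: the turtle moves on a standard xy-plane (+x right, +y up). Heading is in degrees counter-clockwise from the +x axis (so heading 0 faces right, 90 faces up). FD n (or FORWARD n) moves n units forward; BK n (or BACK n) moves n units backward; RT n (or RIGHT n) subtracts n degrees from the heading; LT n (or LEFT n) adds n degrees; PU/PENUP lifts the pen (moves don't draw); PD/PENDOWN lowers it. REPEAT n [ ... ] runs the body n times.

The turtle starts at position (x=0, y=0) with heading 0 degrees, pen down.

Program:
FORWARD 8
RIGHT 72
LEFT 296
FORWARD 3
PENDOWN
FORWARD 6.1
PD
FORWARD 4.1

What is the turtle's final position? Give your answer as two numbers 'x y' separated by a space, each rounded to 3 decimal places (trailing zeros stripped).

Answer: -1.495 -9.169

Derivation:
Executing turtle program step by step:
Start: pos=(0,0), heading=0, pen down
FD 8: (0,0) -> (8,0) [heading=0, draw]
RT 72: heading 0 -> 288
LT 296: heading 288 -> 224
FD 3: (8,0) -> (5.842,-2.084) [heading=224, draw]
PD: pen down
FD 6.1: (5.842,-2.084) -> (1.454,-6.321) [heading=224, draw]
PD: pen down
FD 4.1: (1.454,-6.321) -> (-1.495,-9.169) [heading=224, draw]
Final: pos=(-1.495,-9.169), heading=224, 4 segment(s) drawn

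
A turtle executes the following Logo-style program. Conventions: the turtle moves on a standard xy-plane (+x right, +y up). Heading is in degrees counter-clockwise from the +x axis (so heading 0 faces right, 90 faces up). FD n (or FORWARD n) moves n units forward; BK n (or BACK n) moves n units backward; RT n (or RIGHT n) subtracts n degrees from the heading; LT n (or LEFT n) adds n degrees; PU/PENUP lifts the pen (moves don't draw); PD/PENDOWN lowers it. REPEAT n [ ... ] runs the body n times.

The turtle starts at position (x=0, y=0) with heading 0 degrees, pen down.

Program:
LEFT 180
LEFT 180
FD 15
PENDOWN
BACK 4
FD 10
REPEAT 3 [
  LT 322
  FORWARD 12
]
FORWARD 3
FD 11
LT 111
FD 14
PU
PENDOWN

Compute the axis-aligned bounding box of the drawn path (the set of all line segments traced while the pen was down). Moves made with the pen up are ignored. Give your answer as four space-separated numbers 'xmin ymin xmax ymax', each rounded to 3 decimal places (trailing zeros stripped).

Executing turtle program step by step:
Start: pos=(0,0), heading=0, pen down
LT 180: heading 0 -> 180
LT 180: heading 180 -> 0
FD 15: (0,0) -> (15,0) [heading=0, draw]
PD: pen down
BK 4: (15,0) -> (11,0) [heading=0, draw]
FD 10: (11,0) -> (21,0) [heading=0, draw]
REPEAT 3 [
  -- iteration 1/3 --
  LT 322: heading 0 -> 322
  FD 12: (21,0) -> (30.456,-7.388) [heading=322, draw]
  -- iteration 2/3 --
  LT 322: heading 322 -> 284
  FD 12: (30.456,-7.388) -> (33.359,-19.031) [heading=284, draw]
  -- iteration 3/3 --
  LT 322: heading 284 -> 246
  FD 12: (33.359,-19.031) -> (28.478,-29.994) [heading=246, draw]
]
FD 3: (28.478,-29.994) -> (27.258,-32.735) [heading=246, draw]
FD 11: (27.258,-32.735) -> (22.784,-42.784) [heading=246, draw]
LT 111: heading 246 -> 357
FD 14: (22.784,-42.784) -> (36.765,-43.516) [heading=357, draw]
PU: pen up
PD: pen down
Final: pos=(36.765,-43.516), heading=357, 9 segment(s) drawn

Segment endpoints: x in {0, 11, 15, 21, 22.784, 27.258, 28.478, 30.456, 33.359, 36.765}, y in {-43.516, -42.784, -32.735, -29.994, -19.031, -7.388, 0, 0, 0, 0}
xmin=0, ymin=-43.516, xmax=36.765, ymax=0

Answer: 0 -43.516 36.765 0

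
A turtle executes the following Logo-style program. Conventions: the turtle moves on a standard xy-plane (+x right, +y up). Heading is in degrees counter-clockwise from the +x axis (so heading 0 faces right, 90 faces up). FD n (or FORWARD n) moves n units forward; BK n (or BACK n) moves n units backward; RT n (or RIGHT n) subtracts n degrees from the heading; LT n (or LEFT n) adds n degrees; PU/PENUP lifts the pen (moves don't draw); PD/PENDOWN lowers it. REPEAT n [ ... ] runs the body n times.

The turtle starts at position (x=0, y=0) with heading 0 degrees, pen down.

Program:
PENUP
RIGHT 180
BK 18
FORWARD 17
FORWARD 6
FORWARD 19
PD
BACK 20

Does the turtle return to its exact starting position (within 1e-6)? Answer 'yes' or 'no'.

Executing turtle program step by step:
Start: pos=(0,0), heading=0, pen down
PU: pen up
RT 180: heading 0 -> 180
BK 18: (0,0) -> (18,0) [heading=180, move]
FD 17: (18,0) -> (1,0) [heading=180, move]
FD 6: (1,0) -> (-5,0) [heading=180, move]
FD 19: (-5,0) -> (-24,0) [heading=180, move]
PD: pen down
BK 20: (-24,0) -> (-4,0) [heading=180, draw]
Final: pos=(-4,0), heading=180, 1 segment(s) drawn

Start position: (0, 0)
Final position: (-4, 0)
Distance = 4; >= 1e-6 -> NOT closed

Answer: no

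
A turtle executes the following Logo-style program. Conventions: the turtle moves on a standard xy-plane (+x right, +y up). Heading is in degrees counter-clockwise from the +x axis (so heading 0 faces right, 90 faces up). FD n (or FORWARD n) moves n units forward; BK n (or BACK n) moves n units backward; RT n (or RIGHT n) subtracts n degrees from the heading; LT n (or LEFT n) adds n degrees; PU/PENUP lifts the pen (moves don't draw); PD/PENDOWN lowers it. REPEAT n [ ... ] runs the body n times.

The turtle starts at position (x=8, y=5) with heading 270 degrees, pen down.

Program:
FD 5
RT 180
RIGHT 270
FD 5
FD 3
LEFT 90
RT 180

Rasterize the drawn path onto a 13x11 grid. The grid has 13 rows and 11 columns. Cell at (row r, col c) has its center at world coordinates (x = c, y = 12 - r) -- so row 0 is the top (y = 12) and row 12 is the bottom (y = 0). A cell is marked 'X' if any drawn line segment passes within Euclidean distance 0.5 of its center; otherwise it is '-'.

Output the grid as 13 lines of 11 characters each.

Answer: -----------
-----------
-----------
-----------
-----------
-----------
-----------
--------X--
--------X--
--------X--
--------X--
--------X--
XXXXXXXXX--

Derivation:
Segment 0: (8,5) -> (8,0)
Segment 1: (8,0) -> (3,-0)
Segment 2: (3,-0) -> (-0,-0)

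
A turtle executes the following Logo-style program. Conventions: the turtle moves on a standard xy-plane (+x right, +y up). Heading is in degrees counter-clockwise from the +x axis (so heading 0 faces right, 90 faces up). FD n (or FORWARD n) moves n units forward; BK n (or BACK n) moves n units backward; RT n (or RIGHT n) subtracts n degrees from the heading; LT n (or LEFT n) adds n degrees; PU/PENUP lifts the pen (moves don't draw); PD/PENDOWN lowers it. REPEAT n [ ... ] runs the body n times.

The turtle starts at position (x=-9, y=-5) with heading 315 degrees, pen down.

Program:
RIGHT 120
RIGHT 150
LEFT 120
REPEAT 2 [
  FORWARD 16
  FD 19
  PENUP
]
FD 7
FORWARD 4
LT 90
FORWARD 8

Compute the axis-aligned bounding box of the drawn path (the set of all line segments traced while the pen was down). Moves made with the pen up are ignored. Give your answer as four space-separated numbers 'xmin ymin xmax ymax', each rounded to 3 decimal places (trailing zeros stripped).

Executing turtle program step by step:
Start: pos=(-9,-5), heading=315, pen down
RT 120: heading 315 -> 195
RT 150: heading 195 -> 45
LT 120: heading 45 -> 165
REPEAT 2 [
  -- iteration 1/2 --
  FD 16: (-9,-5) -> (-24.455,-0.859) [heading=165, draw]
  FD 19: (-24.455,-0.859) -> (-42.807,4.059) [heading=165, draw]
  PU: pen up
  -- iteration 2/2 --
  FD 16: (-42.807,4.059) -> (-58.262,8.2) [heading=165, move]
  FD 19: (-58.262,8.2) -> (-76.615,13.117) [heading=165, move]
  PU: pen up
]
FD 7: (-76.615,13.117) -> (-83.376,14.929) [heading=165, move]
FD 4: (-83.376,14.929) -> (-87.24,15.964) [heading=165, move]
LT 90: heading 165 -> 255
FD 8: (-87.24,15.964) -> (-89.311,8.237) [heading=255, move]
Final: pos=(-89.311,8.237), heading=255, 2 segment(s) drawn

Segment endpoints: x in {-42.807, -24.455, -9}, y in {-5, -0.859, 4.059}
xmin=-42.807, ymin=-5, xmax=-9, ymax=4.059

Answer: -42.807 -5 -9 4.059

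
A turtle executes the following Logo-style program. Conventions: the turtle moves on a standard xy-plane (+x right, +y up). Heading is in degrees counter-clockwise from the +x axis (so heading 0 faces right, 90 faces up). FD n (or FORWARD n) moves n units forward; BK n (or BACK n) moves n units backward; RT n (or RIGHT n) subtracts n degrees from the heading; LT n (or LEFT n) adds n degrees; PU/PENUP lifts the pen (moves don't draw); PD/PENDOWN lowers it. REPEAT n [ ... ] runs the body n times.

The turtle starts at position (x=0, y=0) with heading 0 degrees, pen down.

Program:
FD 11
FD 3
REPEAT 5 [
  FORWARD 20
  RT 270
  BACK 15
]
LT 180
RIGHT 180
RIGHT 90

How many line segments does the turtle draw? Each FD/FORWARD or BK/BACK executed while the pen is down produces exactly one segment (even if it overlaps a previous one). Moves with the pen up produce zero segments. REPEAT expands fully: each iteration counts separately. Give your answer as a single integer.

Executing turtle program step by step:
Start: pos=(0,0), heading=0, pen down
FD 11: (0,0) -> (11,0) [heading=0, draw]
FD 3: (11,0) -> (14,0) [heading=0, draw]
REPEAT 5 [
  -- iteration 1/5 --
  FD 20: (14,0) -> (34,0) [heading=0, draw]
  RT 270: heading 0 -> 90
  BK 15: (34,0) -> (34,-15) [heading=90, draw]
  -- iteration 2/5 --
  FD 20: (34,-15) -> (34,5) [heading=90, draw]
  RT 270: heading 90 -> 180
  BK 15: (34,5) -> (49,5) [heading=180, draw]
  -- iteration 3/5 --
  FD 20: (49,5) -> (29,5) [heading=180, draw]
  RT 270: heading 180 -> 270
  BK 15: (29,5) -> (29,20) [heading=270, draw]
  -- iteration 4/5 --
  FD 20: (29,20) -> (29,0) [heading=270, draw]
  RT 270: heading 270 -> 0
  BK 15: (29,0) -> (14,0) [heading=0, draw]
  -- iteration 5/5 --
  FD 20: (14,0) -> (34,0) [heading=0, draw]
  RT 270: heading 0 -> 90
  BK 15: (34,0) -> (34,-15) [heading=90, draw]
]
LT 180: heading 90 -> 270
RT 180: heading 270 -> 90
RT 90: heading 90 -> 0
Final: pos=(34,-15), heading=0, 12 segment(s) drawn
Segments drawn: 12

Answer: 12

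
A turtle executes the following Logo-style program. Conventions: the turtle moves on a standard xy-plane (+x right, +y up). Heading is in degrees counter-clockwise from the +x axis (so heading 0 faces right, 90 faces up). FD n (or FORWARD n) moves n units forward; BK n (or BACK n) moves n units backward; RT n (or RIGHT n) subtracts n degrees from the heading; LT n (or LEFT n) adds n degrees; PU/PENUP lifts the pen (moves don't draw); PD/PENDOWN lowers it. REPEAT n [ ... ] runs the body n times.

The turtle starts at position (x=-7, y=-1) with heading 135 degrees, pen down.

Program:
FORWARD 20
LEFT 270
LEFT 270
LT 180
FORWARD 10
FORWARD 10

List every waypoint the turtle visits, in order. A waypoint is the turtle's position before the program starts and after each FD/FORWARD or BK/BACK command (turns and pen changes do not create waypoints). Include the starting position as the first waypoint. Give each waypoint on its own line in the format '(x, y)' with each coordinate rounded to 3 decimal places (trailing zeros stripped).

Executing turtle program step by step:
Start: pos=(-7,-1), heading=135, pen down
FD 20: (-7,-1) -> (-21.142,13.142) [heading=135, draw]
LT 270: heading 135 -> 45
LT 270: heading 45 -> 315
LT 180: heading 315 -> 135
FD 10: (-21.142,13.142) -> (-28.213,20.213) [heading=135, draw]
FD 10: (-28.213,20.213) -> (-35.284,27.284) [heading=135, draw]
Final: pos=(-35.284,27.284), heading=135, 3 segment(s) drawn
Waypoints (4 total):
(-7, -1)
(-21.142, 13.142)
(-28.213, 20.213)
(-35.284, 27.284)

Answer: (-7, -1)
(-21.142, 13.142)
(-28.213, 20.213)
(-35.284, 27.284)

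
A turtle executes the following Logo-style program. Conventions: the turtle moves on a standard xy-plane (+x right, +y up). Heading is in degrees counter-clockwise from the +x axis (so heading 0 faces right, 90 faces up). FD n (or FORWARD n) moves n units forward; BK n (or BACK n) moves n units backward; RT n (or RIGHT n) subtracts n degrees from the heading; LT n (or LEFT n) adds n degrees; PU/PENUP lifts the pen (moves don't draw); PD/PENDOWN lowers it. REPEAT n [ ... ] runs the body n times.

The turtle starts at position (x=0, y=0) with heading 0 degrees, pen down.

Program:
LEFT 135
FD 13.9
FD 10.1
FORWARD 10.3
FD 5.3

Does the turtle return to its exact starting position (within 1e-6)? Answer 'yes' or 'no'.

Answer: no

Derivation:
Executing turtle program step by step:
Start: pos=(0,0), heading=0, pen down
LT 135: heading 0 -> 135
FD 13.9: (0,0) -> (-9.829,9.829) [heading=135, draw]
FD 10.1: (-9.829,9.829) -> (-16.971,16.971) [heading=135, draw]
FD 10.3: (-16.971,16.971) -> (-24.254,24.254) [heading=135, draw]
FD 5.3: (-24.254,24.254) -> (-28.001,28.001) [heading=135, draw]
Final: pos=(-28.001,28.001), heading=135, 4 segment(s) drawn

Start position: (0, 0)
Final position: (-28.001, 28.001)
Distance = 39.6; >= 1e-6 -> NOT closed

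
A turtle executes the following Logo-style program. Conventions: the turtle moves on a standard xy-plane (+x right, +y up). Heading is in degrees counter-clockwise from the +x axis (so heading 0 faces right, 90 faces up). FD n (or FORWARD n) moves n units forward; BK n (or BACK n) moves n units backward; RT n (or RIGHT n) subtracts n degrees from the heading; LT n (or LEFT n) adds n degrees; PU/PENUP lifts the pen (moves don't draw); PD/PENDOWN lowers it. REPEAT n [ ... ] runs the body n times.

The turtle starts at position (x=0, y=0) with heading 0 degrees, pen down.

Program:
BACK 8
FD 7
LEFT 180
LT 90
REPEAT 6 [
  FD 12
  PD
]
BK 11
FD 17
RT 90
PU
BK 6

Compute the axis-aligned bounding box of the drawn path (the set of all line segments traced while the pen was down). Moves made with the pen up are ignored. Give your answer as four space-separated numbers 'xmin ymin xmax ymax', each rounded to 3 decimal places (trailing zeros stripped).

Answer: -8 -78 0 0

Derivation:
Executing turtle program step by step:
Start: pos=(0,0), heading=0, pen down
BK 8: (0,0) -> (-8,0) [heading=0, draw]
FD 7: (-8,0) -> (-1,0) [heading=0, draw]
LT 180: heading 0 -> 180
LT 90: heading 180 -> 270
REPEAT 6 [
  -- iteration 1/6 --
  FD 12: (-1,0) -> (-1,-12) [heading=270, draw]
  PD: pen down
  -- iteration 2/6 --
  FD 12: (-1,-12) -> (-1,-24) [heading=270, draw]
  PD: pen down
  -- iteration 3/6 --
  FD 12: (-1,-24) -> (-1,-36) [heading=270, draw]
  PD: pen down
  -- iteration 4/6 --
  FD 12: (-1,-36) -> (-1,-48) [heading=270, draw]
  PD: pen down
  -- iteration 5/6 --
  FD 12: (-1,-48) -> (-1,-60) [heading=270, draw]
  PD: pen down
  -- iteration 6/6 --
  FD 12: (-1,-60) -> (-1,-72) [heading=270, draw]
  PD: pen down
]
BK 11: (-1,-72) -> (-1,-61) [heading=270, draw]
FD 17: (-1,-61) -> (-1,-78) [heading=270, draw]
RT 90: heading 270 -> 180
PU: pen up
BK 6: (-1,-78) -> (5,-78) [heading=180, move]
Final: pos=(5,-78), heading=180, 10 segment(s) drawn

Segment endpoints: x in {-8, -1, -1, -1, -1, -1, -1, -1, -1, -1, 0}, y in {-78, -72, -61, -60, -48, -36, -24, -12, 0}
xmin=-8, ymin=-78, xmax=0, ymax=0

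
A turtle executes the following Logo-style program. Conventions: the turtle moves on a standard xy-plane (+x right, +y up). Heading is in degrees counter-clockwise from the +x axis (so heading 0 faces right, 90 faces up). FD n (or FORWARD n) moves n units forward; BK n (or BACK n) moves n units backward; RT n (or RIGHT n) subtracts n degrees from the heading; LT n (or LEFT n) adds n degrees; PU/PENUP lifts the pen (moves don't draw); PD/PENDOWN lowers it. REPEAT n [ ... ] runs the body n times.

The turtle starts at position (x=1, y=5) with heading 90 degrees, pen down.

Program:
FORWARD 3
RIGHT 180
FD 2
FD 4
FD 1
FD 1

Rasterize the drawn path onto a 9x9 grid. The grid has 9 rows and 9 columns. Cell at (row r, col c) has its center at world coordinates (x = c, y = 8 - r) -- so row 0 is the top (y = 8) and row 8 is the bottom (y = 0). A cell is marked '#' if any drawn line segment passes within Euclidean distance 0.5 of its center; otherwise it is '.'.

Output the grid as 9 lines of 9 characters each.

Answer: .#.......
.#.......
.#.......
.#.......
.#.......
.#.......
.#.......
.#.......
.#.......

Derivation:
Segment 0: (1,5) -> (1,8)
Segment 1: (1,8) -> (1,6)
Segment 2: (1,6) -> (1,2)
Segment 3: (1,2) -> (1,1)
Segment 4: (1,1) -> (1,0)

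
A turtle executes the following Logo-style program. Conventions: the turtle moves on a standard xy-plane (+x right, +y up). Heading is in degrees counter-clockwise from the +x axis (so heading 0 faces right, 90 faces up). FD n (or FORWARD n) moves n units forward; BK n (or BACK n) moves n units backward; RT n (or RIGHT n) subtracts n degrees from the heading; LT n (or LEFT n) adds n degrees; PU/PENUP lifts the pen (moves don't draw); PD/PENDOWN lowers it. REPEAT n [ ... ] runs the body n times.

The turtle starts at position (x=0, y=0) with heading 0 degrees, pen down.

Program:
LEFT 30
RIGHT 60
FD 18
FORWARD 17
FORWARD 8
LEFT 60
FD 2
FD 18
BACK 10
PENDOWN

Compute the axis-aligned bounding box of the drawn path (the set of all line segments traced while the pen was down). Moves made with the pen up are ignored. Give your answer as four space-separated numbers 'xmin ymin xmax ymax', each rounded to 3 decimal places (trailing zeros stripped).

Answer: 0 -21.5 54.56 0

Derivation:
Executing turtle program step by step:
Start: pos=(0,0), heading=0, pen down
LT 30: heading 0 -> 30
RT 60: heading 30 -> 330
FD 18: (0,0) -> (15.588,-9) [heading=330, draw]
FD 17: (15.588,-9) -> (30.311,-17.5) [heading=330, draw]
FD 8: (30.311,-17.5) -> (37.239,-21.5) [heading=330, draw]
LT 60: heading 330 -> 30
FD 2: (37.239,-21.5) -> (38.971,-20.5) [heading=30, draw]
FD 18: (38.971,-20.5) -> (54.56,-11.5) [heading=30, draw]
BK 10: (54.56,-11.5) -> (45.899,-16.5) [heading=30, draw]
PD: pen down
Final: pos=(45.899,-16.5), heading=30, 6 segment(s) drawn

Segment endpoints: x in {0, 15.588, 30.311, 37.239, 38.971, 45.899, 54.56}, y in {-21.5, -20.5, -17.5, -16.5, -11.5, -9, 0}
xmin=0, ymin=-21.5, xmax=54.56, ymax=0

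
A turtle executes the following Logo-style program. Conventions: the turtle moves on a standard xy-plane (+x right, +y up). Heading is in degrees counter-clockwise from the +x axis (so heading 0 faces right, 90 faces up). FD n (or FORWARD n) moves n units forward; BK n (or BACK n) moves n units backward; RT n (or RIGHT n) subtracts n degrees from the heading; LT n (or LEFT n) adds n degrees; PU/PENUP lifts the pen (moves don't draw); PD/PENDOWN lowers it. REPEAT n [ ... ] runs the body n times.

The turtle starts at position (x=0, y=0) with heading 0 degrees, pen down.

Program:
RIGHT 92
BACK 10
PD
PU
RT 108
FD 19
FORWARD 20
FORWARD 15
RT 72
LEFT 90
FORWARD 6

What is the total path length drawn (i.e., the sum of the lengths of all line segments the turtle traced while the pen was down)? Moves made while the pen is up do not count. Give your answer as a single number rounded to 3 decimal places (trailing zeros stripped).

Answer: 10

Derivation:
Executing turtle program step by step:
Start: pos=(0,0), heading=0, pen down
RT 92: heading 0 -> 268
BK 10: (0,0) -> (0.349,9.994) [heading=268, draw]
PD: pen down
PU: pen up
RT 108: heading 268 -> 160
FD 19: (0.349,9.994) -> (-17.505,16.492) [heading=160, move]
FD 20: (-17.505,16.492) -> (-36.299,23.333) [heading=160, move]
FD 15: (-36.299,23.333) -> (-50.394,28.463) [heading=160, move]
RT 72: heading 160 -> 88
LT 90: heading 88 -> 178
FD 6: (-50.394,28.463) -> (-56.391,28.672) [heading=178, move]
Final: pos=(-56.391,28.672), heading=178, 1 segment(s) drawn

Segment lengths:
  seg 1: (0,0) -> (0.349,9.994), length = 10
Total = 10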